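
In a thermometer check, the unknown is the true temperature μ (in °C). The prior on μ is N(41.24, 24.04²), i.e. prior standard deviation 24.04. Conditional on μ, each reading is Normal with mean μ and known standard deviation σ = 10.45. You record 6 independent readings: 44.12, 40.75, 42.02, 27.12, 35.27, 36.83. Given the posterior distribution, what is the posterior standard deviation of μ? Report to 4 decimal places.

4.2006

For Normal data with known variance σ², a Normal(μ₀, σ₀²) prior on μ is conjugate. Posterior precision = 1/σ₀² + n/σ²; posterior mean is the precision-weighted average of μ₀ and x̄.
σ₀² = 24.04² = 577.9216, σ² = 10.45² = 109.2025; σ² + n·σ₀² = 109.2025 + 6·577.9216 = 3576.7321.
Posterior precision = 1/σ₀² + n/σ² = 1/577.9216 + 6/109.2025 = (σ² + n·σ₀²)/(σ₀²σ²) = 3576.7321/(577.9216·109.2025); posterior variance σₙ² = σ₀²σ²/(σ² + n·σ₀²) = 577.9216·109.2025/3576.7321 = 17.644733.
Posterior SD = √σₙ² = √(577.9216·109.2025/3576.7321) = 4.2006.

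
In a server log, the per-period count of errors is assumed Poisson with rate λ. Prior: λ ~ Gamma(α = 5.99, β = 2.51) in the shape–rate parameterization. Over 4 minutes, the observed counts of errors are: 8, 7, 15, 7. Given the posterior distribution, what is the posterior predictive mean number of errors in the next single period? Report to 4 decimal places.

With a Gamma(shape α, rate β) prior, the Poisson likelihood is conjugate: the posterior is Gamma(α + ΣXᵢ, β + n).
Sum of counts S = 37 over n = 4 minutes.
Posterior: Gamma(α+S, β+n) = Gamma(5.99+37, 2.51+4) = Gamma(42.99, 6.51).
The predictive distribution for one future period is NegBinom with mean α/β = 6.6037.

6.6037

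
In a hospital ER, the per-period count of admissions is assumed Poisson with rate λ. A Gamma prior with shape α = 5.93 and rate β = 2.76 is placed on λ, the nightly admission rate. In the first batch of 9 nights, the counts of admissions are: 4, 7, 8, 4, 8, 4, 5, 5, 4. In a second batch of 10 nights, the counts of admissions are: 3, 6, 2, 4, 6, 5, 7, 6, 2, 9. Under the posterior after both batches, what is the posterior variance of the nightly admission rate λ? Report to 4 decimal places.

With a Gamma(shape α, rate β) prior, the Poisson likelihood is conjugate: the posterior is Gamma(α + ΣXᵢ, β + n).
Batch 1: sum of counts S = 49 over n = 9 nights.
After batch 1: Gamma(α+S, β+n) = Gamma(5.93+49, 2.76+9) = Gamma(54.93, 11.76).
Batch 2: sum of counts S = 50 over n = 10 nights.
After batch 2: Gamma(α+S, β+n) = Gamma(54.93+50, 11.76+10) = Gamma(104.93, 21.76).
Var = α/β² = 104.93/21.76² = 0.2216.

0.2216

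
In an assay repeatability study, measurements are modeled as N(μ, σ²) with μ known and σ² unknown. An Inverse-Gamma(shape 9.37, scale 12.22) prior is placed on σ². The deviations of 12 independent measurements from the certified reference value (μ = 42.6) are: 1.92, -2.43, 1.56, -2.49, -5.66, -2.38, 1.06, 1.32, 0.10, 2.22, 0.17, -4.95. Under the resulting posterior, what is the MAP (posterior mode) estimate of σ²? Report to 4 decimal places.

3.4423

With known mean μ and an Inverse-Gamma(α, β) prior on σ², the Normal likelihood is conjugate: posterior is Inv-Gamma(α + n/2, β + Σ(xᵢ−μ)²/2).
Σ(xᵢ−μ)² = (1.92)² + (-2.43)² + (1.56)² + (-2.49)² + (-5.66)² + (-2.38)² + (1.06)² + (1.32)² + (0.10)² + (2.22)² + (0.17)² + (-4.95)² = 88.2608.
Posterior: Inv-Gamma(9.37 + 12/2, 12.22 + 88.2608/2) = Inv-Gamma(15.37, 56.35040).
Mode = β/(α+1) = 56.35040/16.37 = 3.4423.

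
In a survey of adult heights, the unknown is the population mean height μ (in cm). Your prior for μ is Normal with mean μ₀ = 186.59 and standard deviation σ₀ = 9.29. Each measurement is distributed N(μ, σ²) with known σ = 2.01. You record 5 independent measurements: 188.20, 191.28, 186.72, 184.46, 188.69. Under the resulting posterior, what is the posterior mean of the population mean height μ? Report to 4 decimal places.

187.8581

For Normal data with known variance σ², a Normal(μ₀, σ₀²) prior on μ is conjugate. Posterior precision = 1/σ₀² + n/σ²; posterior mean is the precision-weighted average of μ₀ and x̄.
Σxᵢ = 188.20 + 191.28 + 186.72 + 184.46 + 188.69 = 939.35, so n·x̄ = 939.35.
σ₀² = 9.29² = 86.3041, σ² = 2.01² = 4.0401; σ² + n·σ₀² = 4.0401 + 5·86.3041 = 435.5606.
Posterior mean = (μ₀/σ₀² + n·x̄/σ²)/(1/σ₀² + n/σ²) = (σ²·μ₀ + σ₀²·n·x̄)/(σ² + n·σ₀²) = (4.0401·186.59 + 86.3041·939.35)/435.5606 = 81823.598594/435.5606 = 187.8581.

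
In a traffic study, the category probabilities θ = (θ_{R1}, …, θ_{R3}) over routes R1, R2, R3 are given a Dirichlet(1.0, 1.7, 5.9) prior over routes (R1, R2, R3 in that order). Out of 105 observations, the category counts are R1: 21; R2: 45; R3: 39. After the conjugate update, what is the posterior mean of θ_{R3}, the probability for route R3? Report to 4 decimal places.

The Dirichlet prior is conjugate to the Multinomial likelihood: each posterior αⱼ = prior αⱼ + observed count nⱼ.
Posterior concentration: (22.0, 46.7, 44.9), total = 113.6.
E[θ_{R3}|data] = α_{R3}/Σα = 44.9/113.6 = 0.3952.

0.3952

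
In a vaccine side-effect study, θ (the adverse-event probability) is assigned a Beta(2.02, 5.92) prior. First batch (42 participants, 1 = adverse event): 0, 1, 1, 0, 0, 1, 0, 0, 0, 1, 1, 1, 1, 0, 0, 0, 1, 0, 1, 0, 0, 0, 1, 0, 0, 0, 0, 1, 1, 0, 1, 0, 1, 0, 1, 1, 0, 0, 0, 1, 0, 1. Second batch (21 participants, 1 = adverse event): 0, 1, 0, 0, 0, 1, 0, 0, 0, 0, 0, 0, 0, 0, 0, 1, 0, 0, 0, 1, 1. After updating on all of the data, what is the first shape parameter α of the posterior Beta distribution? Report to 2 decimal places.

The Beta prior is conjugate to a Binomial/Bernoulli likelihood; the update adds successes to α and failures to β.
After batch 1: Beta(2.02+18, 5.92+24) = Beta(20.02, 29.92).
After batch 2: Beta(20.02+5, 29.92+16) = Beta(25.02, 45.92).
Posterior α = 25.02.

25.02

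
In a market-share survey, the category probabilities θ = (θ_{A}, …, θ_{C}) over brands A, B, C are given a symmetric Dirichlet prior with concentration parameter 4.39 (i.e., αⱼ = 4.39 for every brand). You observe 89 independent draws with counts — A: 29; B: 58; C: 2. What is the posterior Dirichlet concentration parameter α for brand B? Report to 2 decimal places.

The Dirichlet prior is conjugate to the Multinomial likelihood: each posterior αⱼ = prior αⱼ + observed count nⱼ.
Posterior concentration: (33.39, 62.39, 6.39), total = 102.17.
α_{B} = 4.39 + 58 = 62.39.

62.39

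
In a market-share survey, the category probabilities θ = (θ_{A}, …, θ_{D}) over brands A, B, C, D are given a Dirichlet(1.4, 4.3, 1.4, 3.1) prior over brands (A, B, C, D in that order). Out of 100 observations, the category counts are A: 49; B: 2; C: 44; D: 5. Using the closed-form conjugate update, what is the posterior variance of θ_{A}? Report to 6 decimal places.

0.002232

The Dirichlet prior is conjugate to the Multinomial likelihood: each posterior αⱼ = prior αⱼ + observed count nⱼ.
Posterior concentration: (50.4, 6.3, 45.4, 8.1), total = 110.2.
Var[θ_j] = α_j(Σα−α_j)/((Σα)²(Σα+1)) = 50.4·59.8/(110.2²·111.2) = 0.002232.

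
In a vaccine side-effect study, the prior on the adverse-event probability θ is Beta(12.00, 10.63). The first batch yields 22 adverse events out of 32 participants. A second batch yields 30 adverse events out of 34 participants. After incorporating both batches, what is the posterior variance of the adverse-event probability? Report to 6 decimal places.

0.002239

The Beta prior is conjugate to a Binomial/Bernoulli likelihood; the update adds successes to α and failures to β.
After batch 1: Beta(12.00+22, 10.63+10) = Beta(34.00, 20.63).
After batch 2: Beta(34.00+30, 20.63+4) = Beta(64.00, 24.63).
Var = αβ/((α+β)²(α+β+1)) = 64.00·24.63/(88.63²·89.63) = 0.002239.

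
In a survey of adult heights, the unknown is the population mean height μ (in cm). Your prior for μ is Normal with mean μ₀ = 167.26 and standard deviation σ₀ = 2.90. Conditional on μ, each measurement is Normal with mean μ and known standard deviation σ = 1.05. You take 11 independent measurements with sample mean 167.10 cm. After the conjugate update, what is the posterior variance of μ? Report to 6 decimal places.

For Normal data with known variance σ², a Normal(μ₀, σ₀²) prior on μ is conjugate. Posterior precision = 1/σ₀² + n/σ²; posterior mean is the precision-weighted average of μ₀ and x̄.
σ₀² = 2.90² = 8.41, σ² = 1.05² = 1.1025; σ² + n·σ₀² = 1.1025 + 11·8.41 = 93.6125.
Posterior precision = 1/σ₀² + n/σ² = 1/8.41 + 11/1.1025 = (σ² + n·σ₀²)/(σ₀²σ²) = 93.6125/(8.41·1.1025); posterior variance σₙ² = σ₀²σ²/(σ² + n·σ₀²) = 8.41·1.1025/93.6125 = 0.099047.

0.099047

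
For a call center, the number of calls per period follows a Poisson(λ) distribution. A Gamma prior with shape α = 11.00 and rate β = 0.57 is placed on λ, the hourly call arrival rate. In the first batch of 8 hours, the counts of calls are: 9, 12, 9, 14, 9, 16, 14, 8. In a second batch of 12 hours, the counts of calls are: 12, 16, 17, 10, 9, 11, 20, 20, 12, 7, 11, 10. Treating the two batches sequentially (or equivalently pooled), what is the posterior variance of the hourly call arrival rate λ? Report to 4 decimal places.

With a Gamma(shape α, rate β) prior, the Poisson likelihood is conjugate: the posterior is Gamma(α + ΣXᵢ, β + n).
Batch 1: sum of counts S = 91 over n = 8 hours.
After batch 1: Gamma(α+S, β+n) = Gamma(11.00+91, 0.57+8) = Gamma(102.00, 8.57).
Batch 2: sum of counts S = 155 over n = 12 hours.
After batch 2: Gamma(α+S, β+n) = Gamma(102.00+155, 8.57+12) = Gamma(257.00, 20.57).
Var = α/β² = 257.00/20.57² = 0.6074.

0.6074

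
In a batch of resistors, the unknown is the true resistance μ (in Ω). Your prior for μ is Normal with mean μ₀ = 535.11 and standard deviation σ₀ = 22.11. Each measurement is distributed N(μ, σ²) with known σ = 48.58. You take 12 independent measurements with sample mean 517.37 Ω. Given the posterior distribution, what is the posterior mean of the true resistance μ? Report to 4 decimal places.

522.4594

For Normal data with known variance σ², a Normal(μ₀, σ₀²) prior on μ is conjugate. Posterior precision = 1/σ₀² + n/σ²; posterior mean is the precision-weighted average of μ₀ and x̄.
n·x̄ = 12·517.37 = 6208.44.
σ₀² = 22.11² = 488.8521, σ² = 48.58² = 2360.0164; σ² + n·σ₀² = 2360.0164 + 12·488.8521 = 8226.2416.
Posterior mean = (μ₀/σ₀² + n·x̄/σ²)/(1/σ₀² + n/σ²) = (σ²·μ₀ + σ₀²·n·x̄)/(σ² + n·σ₀²) = (2360.0164·535.11 + 488.8521·6208.44)/8226.2416 = 4297877.307528/8226.2416 = 522.4594.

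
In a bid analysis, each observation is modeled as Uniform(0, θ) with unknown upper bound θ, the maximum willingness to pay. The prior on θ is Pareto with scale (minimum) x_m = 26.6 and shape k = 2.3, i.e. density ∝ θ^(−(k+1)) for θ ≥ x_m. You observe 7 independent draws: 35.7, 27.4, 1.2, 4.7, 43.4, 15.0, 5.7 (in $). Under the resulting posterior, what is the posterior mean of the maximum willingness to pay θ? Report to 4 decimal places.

48.6289

A Pareto(scale x_m, shape k) prior on the upper bound θ of Uniform(0, θ) is conjugate: posterior is Pareto(max(x_m, max xᵢ), k + n).
Sample maximum = 43.4; prior scale x_m = 26.6 → posterior scale = max = 43.4.
Posterior shape = 2.3 + 7 = 9.3.
E[θ|data] = k·x_m/(k−1) = 9.3·43.4/8.3 = 48.6289.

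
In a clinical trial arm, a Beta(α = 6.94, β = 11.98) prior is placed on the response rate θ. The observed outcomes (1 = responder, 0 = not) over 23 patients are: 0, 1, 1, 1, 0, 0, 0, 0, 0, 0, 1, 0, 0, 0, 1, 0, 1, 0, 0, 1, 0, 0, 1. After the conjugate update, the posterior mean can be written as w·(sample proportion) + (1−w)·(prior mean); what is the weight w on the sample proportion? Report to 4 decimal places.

The Beta prior is conjugate to a Binomial/Bernoulli likelihood; the update adds successes to α and failures to β.
Posterior mean = (α₀+k)/(α₀+β₀+n) = [n/(α₀+β₀+n)]·(k/n) + [(α₀+β₀)/(α₀+β₀+n)]·α₀/(α₀+β₀), so only n and the prior enter the weight.
The weight on the data is w = n/(α₀+β₀+n) = 23/(6.94+11.98+23) = 23/41.92 = 0.5487.

0.5487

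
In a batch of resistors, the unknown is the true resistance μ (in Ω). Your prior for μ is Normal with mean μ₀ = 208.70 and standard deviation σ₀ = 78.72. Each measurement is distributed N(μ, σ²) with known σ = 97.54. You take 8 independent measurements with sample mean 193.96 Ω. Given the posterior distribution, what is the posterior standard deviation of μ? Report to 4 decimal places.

31.5875

For Normal data with known variance σ², a Normal(μ₀, σ₀²) prior on μ is conjugate. Posterior precision = 1/σ₀² + n/σ²; posterior mean is the precision-weighted average of μ₀ and x̄.
σ₀² = 78.72² = 6196.8384, σ² = 97.54² = 9514.0516; σ² + n·σ₀² = 9514.0516 + 8·6196.8384 = 59088.7588.
Posterior precision = 1/σ₀² + n/σ² = 1/6196.8384 + 8/9514.0516 = (σ² + n·σ₀²)/(σ₀²σ²) = 59088.7588/(6196.8384·9514.0516); posterior variance σₙ² = σ₀²σ²/(σ² + n·σ₀²) = 6196.8384·9514.0516/59088.7588 = 997.770836.
Posterior SD = √σₙ² = √(6196.8384·9514.0516/59088.7588) = 31.5875.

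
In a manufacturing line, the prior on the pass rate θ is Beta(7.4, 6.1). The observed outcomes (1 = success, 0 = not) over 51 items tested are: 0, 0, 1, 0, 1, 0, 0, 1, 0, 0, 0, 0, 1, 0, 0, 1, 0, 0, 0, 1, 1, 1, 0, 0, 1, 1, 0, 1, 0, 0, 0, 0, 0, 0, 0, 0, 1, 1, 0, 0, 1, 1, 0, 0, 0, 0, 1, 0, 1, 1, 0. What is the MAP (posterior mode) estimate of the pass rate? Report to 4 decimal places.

0.3904

The Beta prior is conjugate to a Binomial/Bernoulli likelihood; the update adds successes to α and failures to β.
Posterior: Beta(α+k, β+n−k) = Beta(7.4+18, 6.1+33) = Beta(25.4, 39.1).
Mode of Beta(a,b) for a,b>1 is (a−1)/(a+b−2) = 24.4/62.5 = 0.3904.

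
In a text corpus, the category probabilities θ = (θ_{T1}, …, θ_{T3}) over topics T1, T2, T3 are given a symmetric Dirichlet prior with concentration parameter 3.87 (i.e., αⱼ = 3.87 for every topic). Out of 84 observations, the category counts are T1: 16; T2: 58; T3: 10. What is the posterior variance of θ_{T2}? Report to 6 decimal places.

The Dirichlet prior is conjugate to the Multinomial likelihood: each posterior αⱼ = prior αⱼ + observed count nⱼ.
Posterior concentration: (19.87, 61.87, 13.87), total = 95.61.
Var[θ_j] = α_j(Σα−α_j)/((Σα)²(Σα+1)) = 61.87·33.74/(95.61²·96.61) = 0.002364.

0.002364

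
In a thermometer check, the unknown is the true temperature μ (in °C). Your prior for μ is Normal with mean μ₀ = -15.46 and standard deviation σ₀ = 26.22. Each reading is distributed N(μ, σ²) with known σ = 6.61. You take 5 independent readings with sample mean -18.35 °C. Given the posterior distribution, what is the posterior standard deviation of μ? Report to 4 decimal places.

2.9375

For Normal data with known variance σ², a Normal(μ₀, σ₀²) prior on μ is conjugate. Posterior precision = 1/σ₀² + n/σ²; posterior mean is the precision-weighted average of μ₀ and x̄.
σ₀² = 26.22² = 687.4884, σ² = 6.61² = 43.6921; σ² + n·σ₀² = 43.6921 + 5·687.4884 = 3481.1341.
Posterior precision = 1/σ₀² + n/σ² = 1/687.4884 + 5/43.6921 = (σ² + n·σ₀²)/(σ₀²σ²) = 3481.1341/(687.4884·43.6921); posterior variance σₙ² = σ₀²σ²/(σ² + n·σ₀²) = 687.4884·43.6921/3481.1341 = 8.628743.
Posterior SD = √σₙ² = √(687.4884·43.6921/3481.1341) = 2.9375.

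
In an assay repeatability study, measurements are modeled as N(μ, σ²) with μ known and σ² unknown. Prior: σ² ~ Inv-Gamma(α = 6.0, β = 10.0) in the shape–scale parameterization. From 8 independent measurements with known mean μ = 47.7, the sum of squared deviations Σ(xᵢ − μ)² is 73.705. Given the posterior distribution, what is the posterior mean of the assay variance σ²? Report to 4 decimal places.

5.2058

With known mean μ and an Inverse-Gamma(α, β) prior on σ², the Normal likelihood is conjugate: posterior is Inv-Gamma(α + n/2, β + Σ(xᵢ−μ)²/2).
Posterior: Inv-Gamma(6.0 + 8/2, 10.0 + 73.705/2) = Inv-Gamma(10.00, 46.8525).
E[σ²|data] = β/(α−1) = 46.8525/9.00 = 5.2058.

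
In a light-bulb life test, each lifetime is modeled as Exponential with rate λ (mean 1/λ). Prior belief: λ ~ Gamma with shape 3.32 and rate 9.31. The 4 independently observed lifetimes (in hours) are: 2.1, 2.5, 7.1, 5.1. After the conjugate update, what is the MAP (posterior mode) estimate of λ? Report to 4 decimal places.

With a Gamma(shape α, rate β) prior on the exponential rate λ, the posterior after n observations with total T = Σxᵢ is Gamma(α+n, β+T).
Sum of observations T = 16.8 hours; n = 4.
Posterior: Gamma(3.32+4, 9.31+16.8) = Gamma(7.32, 26.11).
Mode = (α−1)/β = 0.2421.

0.2421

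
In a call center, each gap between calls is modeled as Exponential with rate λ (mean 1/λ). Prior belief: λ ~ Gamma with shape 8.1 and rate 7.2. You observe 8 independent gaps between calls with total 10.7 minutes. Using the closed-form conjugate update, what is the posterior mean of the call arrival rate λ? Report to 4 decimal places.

With a Gamma(shape α, rate β) prior on the exponential rate λ, the posterior after n observations with total T = Σxᵢ is Gamma(α+n, β+T).
Posterior: Gamma(8.1+8, 7.2+10.7) = Gamma(16.1, 17.9).
Posterior mean of λ = α/β = 16.1/17.9 = 0.8994.

0.8994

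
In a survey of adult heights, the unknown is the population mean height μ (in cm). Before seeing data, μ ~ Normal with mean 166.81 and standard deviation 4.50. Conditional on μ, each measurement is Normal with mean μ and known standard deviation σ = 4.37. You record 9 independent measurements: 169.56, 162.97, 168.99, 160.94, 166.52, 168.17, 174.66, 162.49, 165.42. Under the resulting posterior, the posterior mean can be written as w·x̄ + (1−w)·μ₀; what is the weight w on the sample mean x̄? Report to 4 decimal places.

For Normal data with known variance σ², a Normal(μ₀, σ₀²) prior on μ is conjugate. Posterior precision = 1/σ₀² + n/σ²; posterior mean is the precision-weighted average of μ₀ and x̄.
σ₀² = 4.50² = 20.25, σ² = 4.37² = 19.0969. Prior precision 1/σ₀² = 1/20.25; data precision n/σ² = 9/19.0969.
w = (n/σ²)/(1/σ₀² + n/σ²) = n·σ₀²/(σ² + n·σ₀²) = 9·20.25/(19.0969 + 9·20.25) = 182.25/201.3469 = 0.9052.

0.9052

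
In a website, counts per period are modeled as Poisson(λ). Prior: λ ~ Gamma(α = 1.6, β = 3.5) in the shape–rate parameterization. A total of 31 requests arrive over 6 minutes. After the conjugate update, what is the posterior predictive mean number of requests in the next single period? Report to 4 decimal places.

3.4316

With a Gamma(shape α, rate β) prior, the Poisson likelihood is conjugate: the posterior is Gamma(α + ΣXᵢ, β + n).
Posterior: Gamma(α+S, β+n) = Gamma(1.6+31, 3.5+6) = Gamma(32.6, 9.5).
The predictive distribution for one future period is NegBinom with mean α/β = 3.4316.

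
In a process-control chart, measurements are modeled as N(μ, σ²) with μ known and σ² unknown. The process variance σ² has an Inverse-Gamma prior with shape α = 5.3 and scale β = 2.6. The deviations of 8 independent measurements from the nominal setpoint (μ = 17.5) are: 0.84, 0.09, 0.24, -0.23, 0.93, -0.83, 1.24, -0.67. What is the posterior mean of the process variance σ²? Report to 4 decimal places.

With known mean μ and an Inverse-Gamma(α, β) prior on σ², the Normal likelihood is conjugate: posterior is Inv-Gamma(α + n/2, β + Σ(xᵢ−μ)²/2).
Σ(xᵢ−μ)² = (0.84)² + (0.09)² + (0.24)² + (-0.23)² + (0.93)² + (-0.83)² + (1.24)² + (-0.67)² = 4.3645.
Posterior: Inv-Gamma(5.3 + 8/2, 2.6 + 4.3645/2) = Inv-Gamma(9.30, 4.78225).
E[σ²|data] = β/(α−1) = 4.78225/8.30 = 0.5762.

0.5762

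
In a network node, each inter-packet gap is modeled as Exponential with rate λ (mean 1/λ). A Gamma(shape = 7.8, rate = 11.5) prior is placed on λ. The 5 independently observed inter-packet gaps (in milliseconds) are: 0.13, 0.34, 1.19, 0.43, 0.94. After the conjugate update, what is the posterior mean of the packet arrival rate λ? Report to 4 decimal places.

With a Gamma(shape α, rate β) prior on the exponential rate λ, the posterior after n observations with total T = Σxᵢ is Gamma(α+n, β+T).
Sum of observations T = 3.03 milliseconds; n = 5.
Posterior: Gamma(7.8+5, 11.5+3.03) = Gamma(12.8, 14.53).
Posterior mean of λ = α/β = 12.8/14.53 = 0.8809.

0.8809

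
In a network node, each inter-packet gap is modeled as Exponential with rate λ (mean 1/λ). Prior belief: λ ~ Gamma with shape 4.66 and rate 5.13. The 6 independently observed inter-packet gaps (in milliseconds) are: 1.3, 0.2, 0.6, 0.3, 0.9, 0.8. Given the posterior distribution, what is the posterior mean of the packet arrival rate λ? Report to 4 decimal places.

1.1549

With a Gamma(shape α, rate β) prior on the exponential rate λ, the posterior after n observations with total T = Σxᵢ is Gamma(α+n, β+T).
Sum of observations T = 4.1 milliseconds; n = 6.
Posterior: Gamma(4.66+6, 5.13+4.1) = Gamma(10.66, 9.23).
Posterior mean of λ = α/β = 10.66/9.23 = 1.1549.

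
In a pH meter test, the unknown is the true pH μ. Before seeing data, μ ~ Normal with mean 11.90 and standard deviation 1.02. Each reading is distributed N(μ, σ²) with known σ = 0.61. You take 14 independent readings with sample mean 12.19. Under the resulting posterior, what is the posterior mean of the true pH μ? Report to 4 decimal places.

For Normal data with known variance σ², a Normal(μ₀, σ₀²) prior on μ is conjugate. Posterior precision = 1/σ₀² + n/σ²; posterior mean is the precision-weighted average of μ₀ and x̄.
n·x̄ = 14·12.19 = 170.66.
σ₀² = 1.02² = 1.0404, σ² = 0.61² = 0.3721; σ² + n·σ₀² = 0.3721 + 14·1.0404 = 14.9377.
Posterior mean = (μ₀/σ₀² + n·x̄/σ²)/(1/σ₀² + n/σ²) = (σ²·μ₀ + σ₀²·n·x̄)/(σ² + n·σ₀²) = (0.3721·11.90 + 1.0404·170.66)/14.9377 = 181.982654/14.9377 = 12.1828.

12.1828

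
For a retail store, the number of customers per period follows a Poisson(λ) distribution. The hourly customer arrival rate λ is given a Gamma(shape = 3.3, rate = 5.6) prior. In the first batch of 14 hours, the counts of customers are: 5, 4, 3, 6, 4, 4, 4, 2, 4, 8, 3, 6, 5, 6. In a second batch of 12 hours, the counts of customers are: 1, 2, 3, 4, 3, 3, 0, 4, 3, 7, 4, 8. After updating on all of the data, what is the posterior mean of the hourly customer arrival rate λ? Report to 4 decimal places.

With a Gamma(shape α, rate β) prior, the Poisson likelihood is conjugate: the posterior is Gamma(α + ΣXᵢ, β + n).
Batch 1: sum of counts S = 64 over n = 14 hours.
After batch 1: Gamma(α+S, β+n) = Gamma(3.3+64, 5.6+14) = Gamma(67.3, 19.6).
Batch 2: sum of counts S = 42 over n = 12 hours.
After batch 2: Gamma(α+S, β+n) = Gamma(67.3+42, 19.6+12) = Gamma(109.3, 31.6).
Posterior mean = α/β = 109.3/31.6 = 3.4589.

3.4589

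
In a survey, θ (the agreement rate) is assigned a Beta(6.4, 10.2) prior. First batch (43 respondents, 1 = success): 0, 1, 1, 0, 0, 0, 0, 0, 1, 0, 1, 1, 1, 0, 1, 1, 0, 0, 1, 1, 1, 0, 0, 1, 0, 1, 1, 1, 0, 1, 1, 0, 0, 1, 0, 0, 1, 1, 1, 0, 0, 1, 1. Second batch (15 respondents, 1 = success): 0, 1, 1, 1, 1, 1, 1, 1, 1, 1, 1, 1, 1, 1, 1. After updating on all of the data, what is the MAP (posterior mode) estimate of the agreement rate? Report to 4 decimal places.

0.5840

The Beta prior is conjugate to a Binomial/Bernoulli likelihood; the update adds successes to α and failures to β.
After batch 1: Beta(6.4+23, 10.2+20) = Beta(29.4, 30.2).
After batch 2: Beta(29.4+14, 30.2+1) = Beta(43.4, 31.2).
Mode of Beta(a,b) for a,b>1 is (a−1)/(a+b−2) = 42.4/72.6 = 0.5840.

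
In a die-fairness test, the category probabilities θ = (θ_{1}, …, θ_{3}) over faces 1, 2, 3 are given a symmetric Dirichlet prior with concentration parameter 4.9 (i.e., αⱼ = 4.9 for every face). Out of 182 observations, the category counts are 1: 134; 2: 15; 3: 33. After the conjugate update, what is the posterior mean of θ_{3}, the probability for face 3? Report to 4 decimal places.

0.1927

The Dirichlet prior is conjugate to the Multinomial likelihood: each posterior αⱼ = prior αⱼ + observed count nⱼ.
Posterior concentration: (138.9, 19.9, 37.9), total = 196.7.
E[θ_{3}|data] = α_{3}/Σα = 37.9/196.7 = 0.1927.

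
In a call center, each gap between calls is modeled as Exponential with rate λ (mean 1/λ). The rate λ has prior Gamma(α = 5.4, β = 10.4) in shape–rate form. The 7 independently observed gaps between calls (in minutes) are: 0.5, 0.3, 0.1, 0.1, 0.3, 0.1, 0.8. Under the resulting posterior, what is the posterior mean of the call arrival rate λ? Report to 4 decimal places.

With a Gamma(shape α, rate β) prior on the exponential rate λ, the posterior after n observations with total T = Σxᵢ is Gamma(α+n, β+T).
Sum of observations T = 2.2 minutes; n = 7.
Posterior: Gamma(5.4+7, 10.4+2.2) = Gamma(12.4, 12.6).
Posterior mean of λ = α/β = 12.4/12.6 = 0.9841.

0.9841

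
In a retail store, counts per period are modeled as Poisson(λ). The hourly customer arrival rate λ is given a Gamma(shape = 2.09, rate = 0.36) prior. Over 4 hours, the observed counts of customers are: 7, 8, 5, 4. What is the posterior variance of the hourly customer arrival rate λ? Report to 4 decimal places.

1.3725

With a Gamma(shape α, rate β) prior, the Poisson likelihood is conjugate: the posterior is Gamma(α + ΣXᵢ, β + n).
Sum of counts S = 24 over n = 4 hours.
Posterior: Gamma(α+S, β+n) = Gamma(2.09+24, 0.36+4) = Gamma(26.09, 4.36).
Var = α/β² = 26.09/4.36² = 1.3725.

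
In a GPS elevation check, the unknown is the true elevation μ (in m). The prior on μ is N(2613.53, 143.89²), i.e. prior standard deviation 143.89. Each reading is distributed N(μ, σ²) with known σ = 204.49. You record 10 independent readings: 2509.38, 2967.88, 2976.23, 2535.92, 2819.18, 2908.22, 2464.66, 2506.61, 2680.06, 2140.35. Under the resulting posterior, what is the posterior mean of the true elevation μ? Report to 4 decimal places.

2644.5782

For Normal data with known variance σ², a Normal(μ₀, σ₀²) prior on μ is conjugate. Posterior precision = 1/σ₀² + n/σ²; posterior mean is the precision-weighted average of μ₀ and x̄.
Σxᵢ = 2509.38 + 2967.88 + 2976.23 + 2535.92 + 2819.18 + 2908.22 + 2464.66 + 2506.61 + 2680.06 + 2140.35 = 26508.49, so n·x̄ = 26508.49.
σ₀² = 143.89² = 20704.3321, σ² = 204.49² = 41816.1601; σ² + n·σ₀² = 41816.1601 + 10·20704.3321 = 248859.4811.
Posterior mean = (μ₀/σ₀² + n·x̄/σ²)/(1/σ₀² + n/σ²) = (σ²·μ₀ + σ₀²·n·x̄)/(σ² + n·σ₀²) = (41816.1601·2613.53 + 20704.3321·26508.49)/248859.4811 = 658128369.335682/248859.4811 = 2644.5782.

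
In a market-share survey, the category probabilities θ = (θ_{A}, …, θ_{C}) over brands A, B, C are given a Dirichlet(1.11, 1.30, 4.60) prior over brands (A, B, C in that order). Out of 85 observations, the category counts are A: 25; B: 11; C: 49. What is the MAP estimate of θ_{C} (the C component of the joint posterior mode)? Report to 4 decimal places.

0.5909

The Dirichlet prior is conjugate to the Multinomial likelihood: each posterior αⱼ = prior αⱼ + observed count nⱼ.
Posterior concentration: (26.11, 12.30, 53.60), total = 92.01.
Joint mode component: (α_{C}−1)/(Σα−K) = 52.60/89.01 = 0.5909.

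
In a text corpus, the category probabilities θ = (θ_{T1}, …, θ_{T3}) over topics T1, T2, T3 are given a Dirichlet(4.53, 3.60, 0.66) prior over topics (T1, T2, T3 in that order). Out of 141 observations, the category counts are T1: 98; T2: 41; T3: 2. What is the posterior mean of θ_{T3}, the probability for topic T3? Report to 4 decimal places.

0.0178

The Dirichlet prior is conjugate to the Multinomial likelihood: each posterior αⱼ = prior αⱼ + observed count nⱼ.
Posterior concentration: (102.53, 44.60, 2.66), total = 149.79.
E[θ_{T3}|data] = α_{T3}/Σα = 2.66/149.79 = 0.0178.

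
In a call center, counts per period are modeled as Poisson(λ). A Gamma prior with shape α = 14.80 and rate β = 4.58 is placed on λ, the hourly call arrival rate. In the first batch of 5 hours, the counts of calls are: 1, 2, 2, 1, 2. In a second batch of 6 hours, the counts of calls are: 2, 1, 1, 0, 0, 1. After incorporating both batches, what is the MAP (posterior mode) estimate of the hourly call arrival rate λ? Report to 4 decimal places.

1.7202

With a Gamma(shape α, rate β) prior, the Poisson likelihood is conjugate: the posterior is Gamma(α + ΣXᵢ, β + n).
Batch 1: sum of counts S = 8 over n = 5 hours.
After batch 1: Gamma(α+S, β+n) = Gamma(14.80+8, 4.58+5) = Gamma(22.80, 9.58).
Batch 2: sum of counts S = 5 over n = 6 hours.
After batch 2: Gamma(α+S, β+n) = Gamma(22.80+5, 9.58+6) = Gamma(27.80, 15.58).
Mode of Gamma(α,β) for α≥1 is (α−1)/β = 26.80/15.58 = 1.7202.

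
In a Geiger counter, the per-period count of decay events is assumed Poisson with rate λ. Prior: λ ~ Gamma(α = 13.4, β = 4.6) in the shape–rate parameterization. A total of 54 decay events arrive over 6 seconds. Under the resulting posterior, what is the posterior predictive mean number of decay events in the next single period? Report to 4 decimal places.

6.3585

With a Gamma(shape α, rate β) prior, the Poisson likelihood is conjugate: the posterior is Gamma(α + ΣXᵢ, β + n).
Posterior: Gamma(α+S, β+n) = Gamma(13.4+54, 4.6+6) = Gamma(67.4, 10.6).
The predictive distribution for one future period is NegBinom with mean α/β = 6.3585.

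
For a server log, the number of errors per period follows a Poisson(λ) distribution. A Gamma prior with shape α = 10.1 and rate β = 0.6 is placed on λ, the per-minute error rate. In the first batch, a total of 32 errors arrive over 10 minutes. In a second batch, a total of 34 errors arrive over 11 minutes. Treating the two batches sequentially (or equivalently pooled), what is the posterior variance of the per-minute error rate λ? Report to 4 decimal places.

0.1631

With a Gamma(shape α, rate β) prior, the Poisson likelihood is conjugate: the posterior is Gamma(α + ΣXᵢ, β + n).
After batch 1: Gamma(α+S, β+n) = Gamma(10.1+32, 0.6+10) = Gamma(42.1, 10.6).
After batch 2: Gamma(α+S, β+n) = Gamma(42.1+34, 10.6+11) = Gamma(76.1, 21.6).
Var = α/β² = 76.1/21.6² = 0.1631.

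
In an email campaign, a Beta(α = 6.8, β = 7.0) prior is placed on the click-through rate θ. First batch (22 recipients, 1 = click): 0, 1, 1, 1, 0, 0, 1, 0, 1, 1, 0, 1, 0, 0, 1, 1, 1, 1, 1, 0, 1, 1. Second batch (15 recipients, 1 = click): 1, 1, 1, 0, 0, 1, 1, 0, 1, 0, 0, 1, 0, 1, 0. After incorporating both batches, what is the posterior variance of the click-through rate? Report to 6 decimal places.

The Beta prior is conjugate to a Binomial/Bernoulli likelihood; the update adds successes to α and failures to β.
After batch 1: Beta(6.8+14, 7.0+8) = Beta(20.8, 15.0).
After batch 2: Beta(20.8+8, 15.0+7) = Beta(28.8, 22.0).
Var = αβ/((α+β)²(α+β+1)) = 28.8·22.0/(50.8²·51.8) = 0.004740.

0.004740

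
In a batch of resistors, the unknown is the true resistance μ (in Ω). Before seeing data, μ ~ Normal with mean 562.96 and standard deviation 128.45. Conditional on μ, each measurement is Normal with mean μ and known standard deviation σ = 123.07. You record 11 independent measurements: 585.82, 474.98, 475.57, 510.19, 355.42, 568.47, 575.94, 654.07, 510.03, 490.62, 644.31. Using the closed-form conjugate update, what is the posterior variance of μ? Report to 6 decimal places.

1270.871149

For Normal data with known variance σ², a Normal(μ₀, σ₀²) prior on μ is conjugate. Posterior precision = 1/σ₀² + n/σ²; posterior mean is the precision-weighted average of μ₀ and x̄.
σ₀² = 128.45² = 16499.4025, σ² = 123.07² = 15146.2249; σ² + n·σ₀² = 15146.2249 + 11·16499.4025 = 196639.6524.
Posterior precision = 1/σ₀² + n/σ² = 1/16499.4025 + 11/15146.2249 = (σ² + n·σ₀²)/(σ₀²σ²) = 196639.6524/(16499.4025·15146.2249); posterior variance σₙ² = σ₀²σ²/(σ² + n·σ₀²) = 16499.4025·15146.2249/196639.6524 = 1270.871149.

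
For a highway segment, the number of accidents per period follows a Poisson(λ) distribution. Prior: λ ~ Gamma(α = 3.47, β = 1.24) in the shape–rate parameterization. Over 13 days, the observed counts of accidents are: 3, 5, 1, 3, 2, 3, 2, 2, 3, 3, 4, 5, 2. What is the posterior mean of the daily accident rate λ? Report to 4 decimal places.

2.9122

With a Gamma(shape α, rate β) prior, the Poisson likelihood is conjugate: the posterior is Gamma(α + ΣXᵢ, β + n).
Sum of counts S = 38 over n = 13 days.
Posterior: Gamma(α+S, β+n) = Gamma(3.47+38, 1.24+13) = Gamma(41.47, 14.24).
Posterior mean = α/β = 41.47/14.24 = 2.9122.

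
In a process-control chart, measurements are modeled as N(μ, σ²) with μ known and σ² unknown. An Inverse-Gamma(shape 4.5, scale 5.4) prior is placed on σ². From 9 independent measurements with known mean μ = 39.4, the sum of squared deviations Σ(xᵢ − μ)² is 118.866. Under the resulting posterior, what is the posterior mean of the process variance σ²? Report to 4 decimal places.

8.1041

With known mean μ and an Inverse-Gamma(α, β) prior on σ², the Normal likelihood is conjugate: posterior is Inv-Gamma(α + n/2, β + Σ(xᵢ−μ)²/2).
Posterior: Inv-Gamma(4.5 + 9/2, 5.4 + 118.866/2) = Inv-Gamma(9.00, 64.8330).
E[σ²|data] = β/(α−1) = 64.8330/8.00 = 8.1041.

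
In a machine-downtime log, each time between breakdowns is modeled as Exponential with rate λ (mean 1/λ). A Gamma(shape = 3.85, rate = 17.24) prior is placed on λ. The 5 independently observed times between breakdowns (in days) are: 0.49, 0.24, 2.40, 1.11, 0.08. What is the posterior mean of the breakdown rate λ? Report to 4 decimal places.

0.4105

With a Gamma(shape α, rate β) prior on the exponential rate λ, the posterior after n observations with total T = Σxᵢ is Gamma(α+n, β+T).
Sum of observations T = 4.32 days; n = 5.
Posterior: Gamma(3.85+5, 17.24+4.32) = Gamma(8.85, 21.56).
Posterior mean of λ = α/β = 8.85/21.56 = 0.4105.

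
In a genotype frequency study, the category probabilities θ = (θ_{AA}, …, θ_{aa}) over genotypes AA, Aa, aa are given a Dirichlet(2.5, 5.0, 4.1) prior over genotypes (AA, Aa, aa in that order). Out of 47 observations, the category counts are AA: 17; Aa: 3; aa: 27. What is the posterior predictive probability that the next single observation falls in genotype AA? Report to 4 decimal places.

0.3328

The Dirichlet prior is conjugate to the Multinomial likelihood: each posterior αⱼ = prior αⱼ + observed count nⱼ.
Posterior concentration: (19.5, 8.0, 31.1), total = 58.6.
P(next = AA | data) = α_{AA}/Σα = 0.3328.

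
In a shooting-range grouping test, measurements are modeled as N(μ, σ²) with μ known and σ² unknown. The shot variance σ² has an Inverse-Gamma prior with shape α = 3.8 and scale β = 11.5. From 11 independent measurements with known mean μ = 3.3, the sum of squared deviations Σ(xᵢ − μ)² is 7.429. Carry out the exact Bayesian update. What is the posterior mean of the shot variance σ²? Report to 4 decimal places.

With known mean μ and an Inverse-Gamma(α, β) prior on σ², the Normal likelihood is conjugate: posterior is Inv-Gamma(α + n/2, β + Σ(xᵢ−μ)²/2).
Posterior: Inv-Gamma(3.8 + 11/2, 11.5 + 7.429/2) = Inv-Gamma(9.30, 15.2145).
E[σ²|data] = β/(α−1) = 15.2145/8.30 = 1.8331.

1.8331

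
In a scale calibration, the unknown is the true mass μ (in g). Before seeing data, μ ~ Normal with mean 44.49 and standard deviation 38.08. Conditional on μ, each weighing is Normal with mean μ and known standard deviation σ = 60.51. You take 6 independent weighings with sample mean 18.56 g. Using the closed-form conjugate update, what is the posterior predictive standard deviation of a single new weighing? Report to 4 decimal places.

63.9606

For Normal data with known variance σ², a Normal(μ₀, σ₀²) prior on μ is conjugate. Posterior precision = 1/σ₀² + n/σ²; posterior mean is the precision-weighted average of μ₀ and x̄.
σ₀² = 38.08² = 1450.0864, σ² = 60.51² = 3661.4601; σ² + n·σ₀² = 3661.4601 + 6·1450.0864 = 12361.9785.
Posterior precision = 1/σ₀² + n/σ² = 1/1450.0864 + 6/3661.4601 = (σ² + n·σ₀²)/(σ₀²σ²) = 12361.9785/(1450.0864·3661.4601); posterior variance σₙ² = σ₀²σ²/(σ² + n·σ₀²) = 1450.0864·3661.4601/12361.9785 = 429.497066.
Predictive variance for one new observation = σₙ² + σ² = 1450.0864·3661.4601/12361.9785 + 3661.4601 = σ²·(σ₀² + 12361.9785)/12361.9785 = 3661.4601·13812.0649/12361.9785 = 4090.957166; SD = √(3661.4601·13812.0649/12361.9785) = 63.9606.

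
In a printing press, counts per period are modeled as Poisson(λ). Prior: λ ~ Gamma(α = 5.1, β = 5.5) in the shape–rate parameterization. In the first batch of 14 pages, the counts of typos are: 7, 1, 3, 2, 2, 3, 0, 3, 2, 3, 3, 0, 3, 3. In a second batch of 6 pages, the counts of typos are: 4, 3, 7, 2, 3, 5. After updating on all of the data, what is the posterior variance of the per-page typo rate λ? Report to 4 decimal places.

With a Gamma(shape α, rate β) prior, the Poisson likelihood is conjugate: the posterior is Gamma(α + ΣXᵢ, β + n).
Batch 1: sum of counts S = 35 over n = 14 pages.
After batch 1: Gamma(α+S, β+n) = Gamma(5.1+35, 5.5+14) = Gamma(40.1, 19.5).
Batch 2: sum of counts S = 24 over n = 6 pages.
After batch 2: Gamma(α+S, β+n) = Gamma(40.1+24, 19.5+6) = Gamma(64.1, 25.5).
Var = α/β² = 64.1/25.5² = 0.0986.

0.0986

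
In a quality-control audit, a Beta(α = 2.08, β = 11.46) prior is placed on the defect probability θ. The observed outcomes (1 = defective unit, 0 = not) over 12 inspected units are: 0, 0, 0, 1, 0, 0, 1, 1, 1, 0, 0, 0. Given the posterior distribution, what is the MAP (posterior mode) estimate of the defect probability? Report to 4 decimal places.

0.2158

The Beta prior is conjugate to a Binomial/Bernoulli likelihood; the update adds successes to α and failures to β.
Posterior: Beta(α+k, β+n−k) = Beta(2.08+4, 11.46+8) = Beta(6.08, 19.46).
Mode of Beta(a,b) for a,b>1 is (a−1)/(a+b−2) = 5.08/23.54 = 0.2158.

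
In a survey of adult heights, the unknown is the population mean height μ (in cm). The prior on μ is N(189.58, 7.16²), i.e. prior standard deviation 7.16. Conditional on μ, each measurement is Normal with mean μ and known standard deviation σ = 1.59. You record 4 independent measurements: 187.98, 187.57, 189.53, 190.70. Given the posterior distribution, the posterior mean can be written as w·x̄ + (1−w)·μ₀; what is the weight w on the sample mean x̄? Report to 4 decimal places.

0.9878

For Normal data with known variance σ², a Normal(μ₀, σ₀²) prior on μ is conjugate. Posterior precision = 1/σ₀² + n/σ²; posterior mean is the precision-weighted average of μ₀ and x̄.
σ₀² = 7.16² = 51.2656, σ² = 1.59² = 2.5281. Prior precision 1/σ₀² = 1/51.2656; data precision n/σ² = 4/2.5281.
w = (n/σ²)/(1/σ₀² + n/σ²) = n·σ₀²/(σ² + n·σ₀²) = 4·51.2656/(2.5281 + 4·51.2656) = 205.0624/207.5905 = 0.9878.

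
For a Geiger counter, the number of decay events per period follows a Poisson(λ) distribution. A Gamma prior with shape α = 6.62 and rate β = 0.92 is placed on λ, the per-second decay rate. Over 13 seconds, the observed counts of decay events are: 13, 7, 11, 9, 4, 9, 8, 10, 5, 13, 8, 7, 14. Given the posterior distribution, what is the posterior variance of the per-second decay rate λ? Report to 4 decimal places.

0.6431

With a Gamma(shape α, rate β) prior, the Poisson likelihood is conjugate: the posterior is Gamma(α + ΣXᵢ, β + n).
Sum of counts S = 118 over n = 13 seconds.
Posterior: Gamma(α+S, β+n) = Gamma(6.62+118, 0.92+13) = Gamma(124.62, 13.92).
Var = α/β² = 124.62/13.92² = 0.6431.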